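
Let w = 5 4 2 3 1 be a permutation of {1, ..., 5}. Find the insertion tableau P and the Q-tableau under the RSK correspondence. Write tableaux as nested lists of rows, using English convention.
Insert each entry of the permutation into P by Schensted row insertion, recording in Q the position of each new cell.

Insert 5: appended to row 1. P = [[5]].
Insert 4: 4 bumps 5 from row 1; 5 starts row 2. P = [[4], [5]].
Insert 2: 2 bumps 4 from row 1; 4 bumps 5 from row 2; 5 starts row 3. P = [[2], [4], [5]].
Insert 3: appended to row 1. P = [[2, 3], [4], [5]].
Insert 1: 1 bumps 2 from row 1; 2 bumps 4 from row 2; 4 bumps 5 from row 3; 5 starts row 4. P = [[1, 3], [2], [4], [5]].

So P = [[1, 3], [2], [4], [5]], Q = [[1, 4], [2], [3], [5]].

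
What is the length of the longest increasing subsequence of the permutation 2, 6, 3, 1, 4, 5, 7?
5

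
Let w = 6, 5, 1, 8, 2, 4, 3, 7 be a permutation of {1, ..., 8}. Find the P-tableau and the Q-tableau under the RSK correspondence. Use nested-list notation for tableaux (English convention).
Insert each entry of the permutation into P by Schensted row insertion, recording in Q the position of each new cell.

Insert 6: appended to row 1. P = [[6]].
Insert 5: 5 bumps 6 from row 1; 6 starts row 2. P = [[5], [6]].
Insert 1: 1 bumps 5 from row 1; 5 bumps 6 from row 2; 6 starts row 3. P = [[1], [5], [6]].
Insert 8: appended to row 1. P = [[1, 8], [5], [6]].
Insert 2: 2 bumps 8 from row 1; 8 appends to row 2. P = [[1, 2], [5, 8], [6]].
Insert 4: appended to row 1. P = [[1, 2, 4], [5, 8], [6]].
Insert 3: 3 bumps 4 from row 1; 4 bumps 5 from row 2; 5 bumps 6 from row 3; 6 starts row 4. P = [[1, 2, 3], [4, 8], [5], [6]].
Insert 7: appended to row 1. P = [[1, 2, 3, 7], [4, 8], [5], [6]].

So P = [[1, 2, 3, 7], [4, 8], [5], [6]], Q = [[1, 4, 6, 8], [2, 5], [3], [7]].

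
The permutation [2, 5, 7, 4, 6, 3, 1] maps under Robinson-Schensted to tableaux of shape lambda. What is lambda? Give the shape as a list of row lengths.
Row-insert each entry into an empty tableau.

After inserting 2: P = [[2]].
After inserting 5: P = [[2, 5]].
After inserting 7: P = [[2, 5, 7]].
After inserting 4: P = [[2, 4, 7], [5]].
After inserting 6: P = [[2, 4, 6], [5, 7]].
After inserting 3: P = [[2, 3, 6], [4, 7], [5]].
After inserting 1: P = [[1, 3, 6], [2, 7], [4], [5]].

The final insertion tableau P = [[1, 3, 6], [2, 7], [4], [5]] has shape [3, 2, 1, 1].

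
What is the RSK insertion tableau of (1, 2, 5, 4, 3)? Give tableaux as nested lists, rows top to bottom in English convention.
P = [[1, 2, 3], [4], [5]]

After inserting 1: P = [[1]].
After inserting 2: P = [[1, 2]].
After inserting 5: P = [[1, 2, 5]].
After inserting 4: P = [[1, 2, 4], [5]].
After inserting 3: P = [[1, 2, 3], [4], [5]].

So P = [[1, 2, 3], [4], [5]].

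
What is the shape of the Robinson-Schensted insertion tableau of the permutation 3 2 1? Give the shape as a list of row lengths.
Row-insert each entry into an empty tableau.

After inserting 3: P = [[3]].
After inserting 2: P = [[2], [3]].
After inserting 1: P = [[1], [2], [3]].

The final insertion tableau P = [[1], [2], [3]] has shape [1, 1, 1].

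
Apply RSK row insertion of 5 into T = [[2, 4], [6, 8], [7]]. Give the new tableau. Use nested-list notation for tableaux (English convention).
5 is larger than every entry of row 1, so it is appended to row 1. The new tableau is [[2, 4, 5], [6, 8], [7]].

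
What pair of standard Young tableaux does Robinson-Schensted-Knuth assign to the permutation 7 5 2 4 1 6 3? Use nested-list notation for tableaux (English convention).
P = [[1, 3, 6], [2, 4], [5], [7]], Q = [[1, 4, 6], [2, 7], [3], [5]]

Insert each entry of the permutation into P by Schensted row insertion, recording in Q the position of each new cell.

Insert 7: appended to row 1. P = [[7]].
Insert 5: 5 bumps 7 from row 1; 7 starts row 2. P = [[5], [7]].
Insert 2: 2 bumps 5 from row 1; 5 bumps 7 from row 2; 7 starts row 3. P = [[2], [5], [7]].
Insert 4: appended to row 1. P = [[2, 4], [5], [7]].
Insert 1: 1 bumps 2 from row 1; 2 bumps 5 from row 2; 5 bumps 7 from row 3; 7 starts row 4. P = [[1, 4], [2], [5], [7]].
Insert 6: appended to row 1. P = [[1, 4, 6], [2], [5], [7]].
Insert 3: 3 bumps 4 from row 1; 4 appends to row 2. P = [[1, 3, 6], [2, 4], [5], [7]].

So P = [[1, 3, 6], [2, 4], [5], [7]], Q = [[1, 4, 6], [2, 7], [3], [5]].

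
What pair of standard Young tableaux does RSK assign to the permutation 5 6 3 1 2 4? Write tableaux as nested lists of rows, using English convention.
Insert each entry of the permutation into P by Schensted row insertion, recording in Q the position of each new cell.

Insert 5: appended to row 1. P = [[5]].
Insert 6: appended to row 1. P = [[5, 6]].
Insert 3: 3 bumps 5 from row 1; 5 starts row 2. P = [[3, 6], [5]].
Insert 1: 1 bumps 3 from row 1; 3 bumps 5 from row 2; 5 starts row 3. P = [[1, 6], [3], [5]].
Insert 2: 2 bumps 6 from row 1; 6 appends to row 2. P = [[1, 2], [3, 6], [5]].
Insert 4: appended to row 1. P = [[1, 2, 4], [3, 6], [5]].

So P = [[1, 2, 4], [3, 6], [5]], Q = [[1, 2, 6], [3, 5], [4]].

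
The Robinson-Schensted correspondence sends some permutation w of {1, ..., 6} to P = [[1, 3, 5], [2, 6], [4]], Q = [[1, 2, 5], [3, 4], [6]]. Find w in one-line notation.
4 6 2 3 5 1

Reverse the RSK construction: for i from n down to 1, find the cell of Q containing i, remove the entry at that cell from P, and reverse-bump it up through P; the value ejected from row 1 is w(i).

Step i=6: Q has 6 at row 3, column 1; remove 4 from row 3 of P and reverse-bump: 4 enters row 2 and ejects 2; 2 enters row 1 and ejects 1. So w(6) = 1. P is now [[2, 3, 5], [4, 6]].
Step i=5: Q has 5 at row 1, column 3; remove that cell from P, ejecting 5. So w(5) = 5. P is now [[2, 3], [4, 6]].
Step i=4: Q has 4 at row 2, column 2; remove 6 from row 2 of P and reverse-bump: 6 enters row 1 and ejects 3. So w(4) = 3. P is now [[2, 6], [4]].
Step i=3: Q has 3 at row 2, column 1; remove 4 from row 2 of P and reverse-bump: 4 enters row 1 and ejects 2. So w(3) = 2. P is now [[4, 6]].
Step i=2: Q has 2 at row 1, column 2; remove that cell from P, ejecting 6. So w(2) = 6. P is now [[4]].
Step i=1: Q has 1 at row 1, column 1; remove that cell from P, ejecting 4. So w(1) = 4. P is now [].

So w = 4 6 2 3 5 1.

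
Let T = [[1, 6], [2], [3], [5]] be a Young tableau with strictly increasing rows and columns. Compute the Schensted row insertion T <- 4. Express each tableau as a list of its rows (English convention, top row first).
[[1, 4], [2, 6], [3], [5]]

In row 1, 4 replaces 6 (the leftmost entry greater than 4); 6 is bumped to row 2. 6 is appended to row 2. The new tableau is [[1, 4], [2, 6], [3], [5]].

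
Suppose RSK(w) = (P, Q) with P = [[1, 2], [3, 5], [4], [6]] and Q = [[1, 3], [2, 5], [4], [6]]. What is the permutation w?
Reverse RSK: for i = n, n-1, ..., 1, locate i in Q, remove the corresponding corner cell from P, and reverse-bump its entry up through P; the value ejected from row 1 is w(i).

So w = 6 4 5 1 3 2.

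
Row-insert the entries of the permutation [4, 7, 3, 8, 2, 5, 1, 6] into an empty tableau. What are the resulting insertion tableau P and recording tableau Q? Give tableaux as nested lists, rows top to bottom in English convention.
Insert each entry of the permutation into P by Schensted row insertion, recording in Q the position of each new cell.

Insert 4: appended to row 1. P = [[4]].
Insert 7: appended to row 1. P = [[4, 7]].
Insert 3: 3 bumps 4 from row 1; 4 starts row 2. P = [[3, 7], [4]].
Insert 8: appended to row 1. P = [[3, 7, 8], [4]].
Insert 2: 2 bumps 3 from row 1; 3 bumps 4 from row 2; 4 starts row 3. P = [[2, 7, 8], [3], [4]].
Insert 5: 5 bumps 7 from row 1; 7 appends to row 2. P = [[2, 5, 8], [3, 7], [4]].
Insert 1: 1 bumps 2 from row 1; 2 bumps 3 from row 2; 3 bumps 4 from row 3; 4 starts row 4. P = [[1, 5, 8], [2, 7], [3], [4]].
Insert 6: 6 bumps 8 from row 1; 8 appends to row 2. P = [[1, 5, 6], [2, 7, 8], [3], [4]].

So P = [[1, 5, 6], [2, 7, 8], [3], [4]], Q = [[1, 2, 4], [3, 6, 8], [5], [7]].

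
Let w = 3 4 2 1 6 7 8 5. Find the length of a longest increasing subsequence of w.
5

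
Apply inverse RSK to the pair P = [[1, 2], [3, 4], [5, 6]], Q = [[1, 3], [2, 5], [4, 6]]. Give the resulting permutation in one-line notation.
Reverse the RSK construction: for i from n down to 1, find the cell of Q containing i, remove the entry at that cell from P, and reverse-bump it up through P; the value ejected from row 1 is w(i).

Step i=6: Q has 6 at row 3, column 2; remove 6 from row 3 of P and reverse-bump: 6 enters row 2 and ejects 4; 4 enters row 1 and ejects 2. So w(6) = 2. P is now [[1, 4], [3, 6], [5]].
Step i=5: Q has 5 at row 2, column 2; remove 6 from row 2 of P and reverse-bump: 6 enters row 1 and ejects 4. So w(5) = 4. P is now [[1, 6], [3], [5]].
Step i=4: Q has 4 at row 3, column 1; remove 5 from row 3 of P and reverse-bump: 5 enters row 2 and ejects 3; 3 enters row 1 and ejects 1. So w(4) = 1. P is now [[3, 6], [5]].
Step i=3: Q has 3 at row 1, column 2; remove that cell from P, ejecting 6. So w(3) = 6. P is now [[3], [5]].
Step i=2: Q has 2 at row 2, column 1; remove 5 from row 2 of P and reverse-bump: 5 enters row 1 and ejects 3. So w(2) = 3. P is now [[5]].
Step i=1: Q has 1 at row 1, column 1; remove that cell from P, ejecting 5. So w(1) = 5. P is now [].

So w = 5 3 6 1 4 2.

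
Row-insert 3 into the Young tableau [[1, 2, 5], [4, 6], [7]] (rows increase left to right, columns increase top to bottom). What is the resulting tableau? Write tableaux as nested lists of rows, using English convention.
[[1, 2, 3], [4, 5], [6], [7]]

In row 1, 3 replaces 5 (the leftmost entry greater than 3); 5 is bumped to row 2. In row 2, 5 replaces 6 (the leftmost entry greater than 5); 6 is bumped to row 3. In row 3, 6 replaces 7 (the leftmost entry greater than 6); 7 is bumped to row 4. 7 starts a new row 4. The new tableau is [[1, 2, 3], [4, 5], [6], [7]].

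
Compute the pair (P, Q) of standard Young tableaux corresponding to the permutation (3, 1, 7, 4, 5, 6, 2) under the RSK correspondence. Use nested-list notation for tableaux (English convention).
Insert each entry of the permutation into P by Schensted row insertion, recording in Q the position of each new cell.

Insert 3: appended to row 1. P = [[3]].
Insert 1: 1 bumps 3 from row 1; 3 starts row 2. P = [[1], [3]].
Insert 7: appended to row 1. P = [[1, 7], [3]].
Insert 4: 4 bumps 7 from row 1; 7 appends to row 2. P = [[1, 4], [3, 7]].
Insert 5: appended to row 1. P = [[1, 4, 5], [3, 7]].
Insert 6: appended to row 1. P = [[1, 4, 5, 6], [3, 7]].
Insert 2: 2 bumps 4 from row 1; 4 bumps 7 from row 2; 7 starts row 3. P = [[1, 2, 5, 6], [3, 4], [7]].

So P = [[1, 2, 5, 6], [3, 4], [7]], Q = [[1, 3, 5, 6], [2, 4], [7]].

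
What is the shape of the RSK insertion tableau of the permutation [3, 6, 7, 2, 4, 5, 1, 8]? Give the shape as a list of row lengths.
[4, 3, 1]

Row-insert each entry into an empty tableau.

After inserting 3: P = [[3]].
After inserting 6: P = [[3, 6]].
After inserting 7: P = [[3, 6, 7]].
After inserting 2: P = [[2, 6, 7], [3]].
After inserting 4: P = [[2, 4, 7], [3, 6]].
After inserting 5: P = [[2, 4, 5], [3, 6, 7]].
After inserting 1: P = [[1, 4, 5], [2, 6, 7], [3]].
After inserting 8: P = [[1, 4, 5, 8], [2, 6, 7], [3]].

The final insertion tableau P = [[1, 4, 5, 8], [2, 6, 7], [3]] has shape [4, 3, 1].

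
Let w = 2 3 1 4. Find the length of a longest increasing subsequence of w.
3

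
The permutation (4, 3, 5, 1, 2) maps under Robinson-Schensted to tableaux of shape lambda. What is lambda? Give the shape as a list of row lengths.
Row-insert each entry into an empty tableau.

After inserting 4: P = [[4]].
After inserting 3: P = [[3], [4]].
After inserting 5: P = [[3, 5], [4]].
After inserting 1: P = [[1, 5], [3], [4]].
After inserting 2: P = [[1, 2], [3, 5], [4]].

The final insertion tableau P = [[1, 2], [3, 5], [4]] has shape [2, 2, 1].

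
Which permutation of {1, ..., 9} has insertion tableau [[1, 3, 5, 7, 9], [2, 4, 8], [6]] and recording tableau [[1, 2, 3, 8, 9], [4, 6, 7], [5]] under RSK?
2 6 8 4 1 3 5 7 9

Reverse the RSK construction: for i from n down to 1, find the cell of Q containing i, remove the entry at that cell from P, and reverse-bump it up through P; the value ejected from row 1 is w(i).

Step i=9: Q has 9 at row 1, column 5; remove that cell from P, ejecting 9. So w(9) = 9. P is now [[1, 3, 5, 7], [2, 4, 8], [6]].
Step i=8: Q has 8 at row 1, column 4; remove that cell from P, ejecting 7. So w(8) = 7. P is now [[1, 3, 5], [2, 4, 8], [6]].
Step i=7: Q has 7 at row 2, column 3; remove 8 from row 2 of P and reverse-bump: 8 enters row 1 and ejects 5. So w(7) = 5. P is now [[1, 3, 8], [2, 4], [6]].
Step i=6: Q has 6 at row 2, column 2; remove 4 from row 2 of P and reverse-bump: 4 enters row 1 and ejects 3. So w(6) = 3. P is now [[1, 4, 8], [2], [6]].
Step i=5: Q has 5 at row 3, column 1; remove 6 from row 3 of P and reverse-bump: 6 enters row 2 and ejects 2; 2 enters row 1 and ejects 1. So w(5) = 1. P is now [[2, 4, 8], [6]].
Step i=4: Q has 4 at row 2, column 1; remove 6 from row 2 of P and reverse-bump: 6 enters row 1 and ejects 4. So w(4) = 4. P is now [[2, 6, 8]].
Step i=3: Q has 3 at row 1, column 3; remove that cell from P, ejecting 8. So w(3) = 8. P is now [[2, 6]].
Step i=2: Q has 2 at row 1, column 2; remove that cell from P, ejecting 6. So w(2) = 6. P is now [[2]].
Step i=1: Q has 1 at row 1, column 1; remove that cell from P, ejecting 2. So w(1) = 2. P is now [].

So w = 2 6 8 4 1 3 5 7 9.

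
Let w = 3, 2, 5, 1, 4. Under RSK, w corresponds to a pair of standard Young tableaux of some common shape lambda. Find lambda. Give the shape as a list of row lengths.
Row-insert each entry into an empty tableau.

After inserting 3: P = [[3]].
After inserting 2: P = [[2], [3]].
After inserting 5: P = [[2, 5], [3]].
After inserting 1: P = [[1, 5], [2], [3]].
After inserting 4: P = [[1, 4], [2, 5], [3]].

The final insertion tableau P = [[1, 4], [2, 5], [3]] has shape [2, 2, 1].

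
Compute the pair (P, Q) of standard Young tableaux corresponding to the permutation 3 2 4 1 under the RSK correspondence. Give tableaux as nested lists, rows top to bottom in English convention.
Insert each entry of the permutation into P by Schensted row insertion, recording in Q the position of each new cell.

Insert 3: appended to row 1. P = [[3]].
Insert 2: 2 bumps 3 from row 1; 3 starts row 2. P = [[2], [3]].
Insert 4: appended to row 1. P = [[2, 4], [3]].
Insert 1: 1 bumps 2 from row 1; 2 bumps 3 from row 2; 3 starts row 3. P = [[1, 4], [2], [3]].

So P = [[1, 4], [2], [3]], Q = [[1, 3], [2], [4]].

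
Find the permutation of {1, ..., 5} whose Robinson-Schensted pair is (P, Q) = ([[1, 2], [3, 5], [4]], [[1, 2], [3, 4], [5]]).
Reverse the RSK construction: for i from n down to 1, find the cell of Q containing i, remove the entry at that cell from P, and reverse-bump it up through P; the value ejected from row 1 is w(i).

Step i=5: Q has 5 at row 3, column 1; remove 4 from row 3 of P and reverse-bump: 4 enters row 2 and ejects 3; 3 enters row 1 and ejects 2. So w(5) = 2. P is now [[1, 3], [4, 5]].
Step i=4: Q has 4 at row 2, column 2; remove 5 from row 2 of P and reverse-bump: 5 enters row 1 and ejects 3. So w(4) = 3. P is now [[1, 5], [4]].
Step i=3: Q has 3 at row 2, column 1; remove 4 from row 2 of P and reverse-bump: 4 enters row 1 and ejects 1. So w(3) = 1. P is now [[4, 5]].
Step i=2: Q has 2 at row 1, column 2; remove that cell from P, ejecting 5. So w(2) = 5. P is now [[4]].
Step i=1: Q has 1 at row 1, column 1; remove that cell from P, ejecting 4. So w(1) = 4. P is now [].

So w = 4 5 1 3 2.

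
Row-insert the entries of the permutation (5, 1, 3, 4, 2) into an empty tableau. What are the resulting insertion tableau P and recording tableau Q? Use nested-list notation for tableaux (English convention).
Insert each entry of the permutation into P by Schensted row insertion, recording in Q the position of each new cell.

Insert 5: appended to row 1. P = [[5]], Q = [[1]].
Insert 1: 1 bumps 5 from row 1; 5 starts row 2. P = [[1], [5]], Q = [[1], [2]].
Insert 3: appended to row 1. P = [[1, 3], [5]], Q = [[1, 3], [2]].
Insert 4: appended to row 1. P = [[1, 3, 4], [5]], Q = [[1, 3, 4], [2]].
Insert 2: 2 bumps 3 from row 1; 3 bumps 5 from row 2; 5 starts row 3. P = [[1, 2, 4], [3], [5]], Q = [[1, 3, 4], [2], [5]].

So P = [[1, 2, 4], [3], [5]], Q = [[1, 3, 4], [2], [5]].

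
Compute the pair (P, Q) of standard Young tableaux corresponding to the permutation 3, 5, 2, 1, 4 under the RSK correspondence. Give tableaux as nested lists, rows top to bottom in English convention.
Insert each entry of the permutation into P by Schensted row insertion, recording in Q the position of each new cell.

Insert 3: appended to row 1. P = [[3]], Q = [[1]].
Insert 5: appended to row 1. P = [[3, 5]], Q = [[1, 2]].
Insert 2: 2 bumps 3 from row 1; 3 starts row 2. P = [[2, 5], [3]], Q = [[1, 2], [3]].
Insert 1: 1 bumps 2 from row 1; 2 bumps 3 from row 2; 3 starts row 3. P = [[1, 5], [2], [3]], Q = [[1, 2], [3], [4]].
Insert 4: 4 bumps 5 from row 1; 5 appends to row 2. P = [[1, 4], [2, 5], [3]], Q = [[1, 2], [3, 5], [4]].

So P = [[1, 4], [2, 5], [3]], Q = [[1, 2], [3, 5], [4]].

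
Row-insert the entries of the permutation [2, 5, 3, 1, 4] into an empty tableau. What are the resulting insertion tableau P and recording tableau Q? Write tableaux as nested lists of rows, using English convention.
Insert each entry of the permutation into P by Schensted row insertion, recording in Q the position of each new cell.

After inserting 2: P = [[2]].
After inserting 5: P = [[2, 5]].
After inserting 3: P = [[2, 3], [5]].
After inserting 1: P = [[1, 3], [2], [5]].
After inserting 4: P = [[1, 3, 4], [2], [5]].

So P = [[1, 3, 4], [2], [5]], Q = [[1, 2, 5], [3], [4]].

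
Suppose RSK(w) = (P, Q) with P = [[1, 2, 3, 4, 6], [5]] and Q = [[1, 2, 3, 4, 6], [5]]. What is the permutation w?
1 2 3 5 4 6

Reverse the RSK construction: for i from n down to 1, find the cell of Q containing i, remove the entry at that cell from P, and reverse-bump it up through P; the value ejected from row 1 is w(i).

Step i=6: Q has 6 at row 1, column 5; remove that cell from P, ejecting 6. So w(6) = 6. P is now [[1, 2, 3, 4], [5]].
Step i=5: Q has 5 at row 2, column 1; remove 5 from row 2 of P and reverse-bump: 5 enters row 1 and ejects 4. So w(5) = 4. P is now [[1, 2, 3, 5]].
Step i=4: Q has 4 at row 1, column 4; remove that cell from P, ejecting 5. So w(4) = 5. P is now [[1, 2, 3]].
Step i=3: Q has 3 at row 1, column 3; remove that cell from P, ejecting 3. So w(3) = 3. P is now [[1, 2]].
Step i=2: Q has 2 at row 1, column 2; remove that cell from P, ejecting 2. So w(2) = 2. P is now [[1]].
Step i=1: Q has 1 at row 1, column 1; remove that cell from P, ejecting 1. So w(1) = 1. P is now [].

So w = 1 2 3 5 4 6.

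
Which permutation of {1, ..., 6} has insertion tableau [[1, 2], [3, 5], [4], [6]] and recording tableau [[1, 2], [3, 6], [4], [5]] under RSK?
Reverse the RSK construction: for i from n down to 1, find the cell of Q containing i, remove the entry at that cell from P, and reverse-bump it up through P; the value ejected from row 1 is w(i).

Step i=6: Q has 6 at row 2, column 2; remove 5 from row 2 of P and reverse-bump: 5 enters row 1 and ejects 2. So w(6) = 2. P is now [[1, 5], [3], [4], [6]].
Step i=5: Q has 5 at row 4, column 1; remove 6 from row 4 of P and reverse-bump: 6 enters row 3 and ejects 4; 4 enters row 2 and ejects 3; 3 enters row 1 and ejects 1. So w(5) = 1. P is now [[3, 5], [4], [6]].
Step i=4: Q has 4 at row 3, column 1; remove 6 from row 3 of P and reverse-bump: 6 enters row 2 and ejects 4; 4 enters row 1 and ejects 3. So w(4) = 3. P is now [[4, 5], [6]].
Step i=3: Q has 3 at row 2, column 1; remove 6 from row 2 of P and reverse-bump: 6 enters row 1 and ejects 5. So w(3) = 5. P is now [[4, 6]].
Step i=2: Q has 2 at row 1, column 2; remove that cell from P, ejecting 6. So w(2) = 6. P is now [[4]].
Step i=1: Q has 1 at row 1, column 1; remove that cell from P, ejecting 4. So w(1) = 4. P is now [].

So w = 4 6 5 3 1 2.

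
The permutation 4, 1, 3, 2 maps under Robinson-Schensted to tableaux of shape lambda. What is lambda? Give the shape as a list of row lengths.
RSK row insertion gives P = [[1, 2], [3], [4]], which has shape [2, 1, 1].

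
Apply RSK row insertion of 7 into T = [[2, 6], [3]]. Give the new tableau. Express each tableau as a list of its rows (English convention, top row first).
7 is larger than every entry of row 1, so it is appended to row 1. The new tableau is [[2, 6, 7], [3]].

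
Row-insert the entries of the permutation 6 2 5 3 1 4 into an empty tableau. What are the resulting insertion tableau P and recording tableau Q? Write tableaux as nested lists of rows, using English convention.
P = [[1, 3, 4], [2], [5], [6]], Q = [[1, 3, 6], [2], [4], [5]]

Insert each entry of the permutation into P by Schensted row insertion, recording in Q the position of each new cell.

Insert 6: appended to row 1. P = [[6]].
Insert 2: 2 bumps 6 from row 1; 6 starts row 2. P = [[2], [6]].
Insert 5: appended to row 1. P = [[2, 5], [6]].
Insert 3: 3 bumps 5 from row 1; 5 bumps 6 from row 2; 6 starts row 3. P = [[2, 3], [5], [6]].
Insert 1: 1 bumps 2 from row 1; 2 bumps 5 from row 2; 5 bumps 6 from row 3; 6 starts row 4. P = [[1, 3], [2], [5], [6]].
Insert 4: appended to row 1. P = [[1, 3, 4], [2], [5], [6]].

So P = [[1, 3, 4], [2], [5], [6]], Q = [[1, 3, 6], [2], [4], [5]].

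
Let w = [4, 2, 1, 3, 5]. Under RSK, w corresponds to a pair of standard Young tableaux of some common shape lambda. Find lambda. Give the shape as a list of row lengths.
[3, 1, 1]

Row-insert each entry into an empty tableau.

After inserting 4: P = [[4]].
After inserting 2: P = [[2], [4]].
After inserting 1: P = [[1], [2], [4]].
After inserting 3: P = [[1, 3], [2], [4]].
After inserting 5: P = [[1, 3, 5], [2], [4]].

The final insertion tableau P = [[1, 3, 5], [2], [4]] has shape [3, 1, 1].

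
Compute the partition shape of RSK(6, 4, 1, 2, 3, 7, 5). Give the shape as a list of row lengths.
Row-insert each entry into an empty tableau.

After inserting 6: P = [[6]].
After inserting 4: P = [[4], [6]].
After inserting 1: P = [[1], [4], [6]].
After inserting 2: P = [[1, 2], [4], [6]].
After inserting 3: P = [[1, 2, 3], [4], [6]].
After inserting 7: P = [[1, 2, 3, 7], [4], [6]].
After inserting 5: P = [[1, 2, 3, 5], [4, 7], [6]].

The final insertion tableau P = [[1, 2, 3, 5], [4, 7], [6]] has shape [4, 2, 1].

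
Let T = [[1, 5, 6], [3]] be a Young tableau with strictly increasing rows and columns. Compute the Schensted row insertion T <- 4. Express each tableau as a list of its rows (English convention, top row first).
[[1, 4, 6], [3, 5]]

In row 1, 4 replaces 5 (the leftmost entry greater than 4); 5 is bumped to row 2. 5 is appended to row 2. The new tableau is [[1, 4, 6], [3, 5]].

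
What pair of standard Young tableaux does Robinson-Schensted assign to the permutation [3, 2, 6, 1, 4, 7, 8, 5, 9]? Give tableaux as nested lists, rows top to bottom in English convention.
P = [[1, 4, 5, 8, 9], [2, 6, 7], [3]], Q = [[1, 3, 6, 7, 9], [2, 5, 8], [4]]

Insert each entry of the permutation into P by Schensted row insertion, recording in Q the position of each new cell.

Insert 3: appended to row 1. P = [[3]].
Insert 2: 2 bumps 3 from row 1; 3 starts row 2. P = [[2], [3]].
Insert 6: appended to row 1. P = [[2, 6], [3]].
Insert 1: 1 bumps 2 from row 1; 2 bumps 3 from row 2; 3 starts row 3. P = [[1, 6], [2], [3]].
Insert 4: 4 bumps 6 from row 1; 6 appends to row 2. P = [[1, 4], [2, 6], [3]].
Insert 7: appended to row 1. P = [[1, 4, 7], [2, 6], [3]].
Insert 8: appended to row 1. P = [[1, 4, 7, 8], [2, 6], [3]].
Insert 5: 5 bumps 7 from row 1; 7 appends to row 2. P = [[1, 4, 5, 8], [2, 6, 7], [3]].
Insert 9: appended to row 1. P = [[1, 4, 5, 8, 9], [2, 6, 7], [3]].

So P = [[1, 4, 5, 8, 9], [2, 6, 7], [3]], Q = [[1, 3, 6, 7, 9], [2, 5, 8], [4]].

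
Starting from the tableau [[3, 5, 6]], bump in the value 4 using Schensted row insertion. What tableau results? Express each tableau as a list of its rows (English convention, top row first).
[[3, 4, 6], [5]]

In row 1, 4 replaces 5 (the leftmost entry greater than 4); 5 is bumped to row 2. 5 starts a new row 2. The new tableau is [[3, 4, 6], [5]].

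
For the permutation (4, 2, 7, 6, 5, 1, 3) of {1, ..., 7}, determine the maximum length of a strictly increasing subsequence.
2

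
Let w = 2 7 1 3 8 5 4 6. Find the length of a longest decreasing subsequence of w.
3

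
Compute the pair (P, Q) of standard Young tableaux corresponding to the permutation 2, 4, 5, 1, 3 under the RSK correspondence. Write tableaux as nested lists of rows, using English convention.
Insert each entry of the permutation into P by Schensted row insertion, recording in Q the position of each new cell.

Insert 2: appended to row 1. P = [[2]], Q = [[1]].
Insert 4: appended to row 1. P = [[2, 4]], Q = [[1, 2]].
Insert 5: appended to row 1. P = [[2, 4, 5]], Q = [[1, 2, 3]].
Insert 1: 1 bumps 2 from row 1; 2 starts row 2. P = [[1, 4, 5], [2]], Q = [[1, 2, 3], [4]].
Insert 3: 3 bumps 4 from row 1; 4 appends to row 2. P = [[1, 3, 5], [2, 4]], Q = [[1, 2, 3], [4, 5]].

So P = [[1, 3, 5], [2, 4]], Q = [[1, 2, 3], [4, 5]].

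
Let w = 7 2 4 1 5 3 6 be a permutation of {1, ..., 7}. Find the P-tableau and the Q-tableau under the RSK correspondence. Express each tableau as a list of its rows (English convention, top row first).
P = [[1, 3, 5, 6], [2, 4], [7]], Q = [[1, 3, 5, 7], [2, 6], [4]]

Insert each entry of the permutation into P by Schensted row insertion, recording in Q the position of each new cell.

Insert 7: appended to row 1. P = [[7]], Q = [[1]].
Insert 2: 2 bumps 7 from row 1; 7 starts row 2. P = [[2], [7]], Q = [[1], [2]].
Insert 4: appended to row 1. P = [[2, 4], [7]], Q = [[1, 3], [2]].
Insert 1: 1 bumps 2 from row 1; 2 bumps 7 from row 2; 7 starts row 3. P = [[1, 4], [2], [7]], Q = [[1, 3], [2], [4]].
Insert 5: appended to row 1. P = [[1, 4, 5], [2], [7]], Q = [[1, 3, 5], [2], [4]].
Insert 3: 3 bumps 4 from row 1; 4 appends to row 2. P = [[1, 3, 5], [2, 4], [7]], Q = [[1, 3, 5], [2, 6], [4]].
Insert 6: appended to row 1. P = [[1, 3, 5, 6], [2, 4], [7]], Q = [[1, 3, 5, 7], [2, 6], [4]].

So P = [[1, 3, 5, 6], [2, 4], [7]], Q = [[1, 3, 5, 7], [2, 6], [4]].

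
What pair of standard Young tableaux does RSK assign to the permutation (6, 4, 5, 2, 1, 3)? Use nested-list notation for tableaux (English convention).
Insert each entry of the permutation into P by Schensted row insertion, recording in Q the position of each new cell.

Insert 6: appended to row 1. P = [[6]], Q = [[1]].
Insert 4: 4 bumps 6 from row 1; 6 starts row 2. P = [[4], [6]], Q = [[1], [2]].
Insert 5: appended to row 1. P = [[4, 5], [6]], Q = [[1, 3], [2]].
Insert 2: 2 bumps 4 from row 1; 4 bumps 6 from row 2; 6 starts row 3. P = [[2, 5], [4], [6]], Q = [[1, 3], [2], [4]].
Insert 1: 1 bumps 2 from row 1; 2 bumps 4 from row 2; 4 bumps 6 from row 3; 6 starts row 4. P = [[1, 5], [2], [4], [6]], Q = [[1, 3], [2], [4], [5]].
Insert 3: 3 bumps 5 from row 1; 5 appends to row 2. P = [[1, 3], [2, 5], [4], [6]], Q = [[1, 3], [2, 6], [4], [5]].

So P = [[1, 3], [2, 5], [4], [6]], Q = [[1, 3], [2, 6], [4], [5]].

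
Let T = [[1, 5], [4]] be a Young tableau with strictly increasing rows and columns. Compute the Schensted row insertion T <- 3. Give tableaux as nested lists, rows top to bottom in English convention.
[[1, 3], [4, 5]]

In row 1, 3 replaces 5 (the leftmost entry greater than 3); 5 is bumped to row 2. 5 is appended to row 2. The new tableau is [[1, 3], [4, 5]].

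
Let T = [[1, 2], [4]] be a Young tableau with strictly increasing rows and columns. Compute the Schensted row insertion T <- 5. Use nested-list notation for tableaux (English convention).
5 is larger than every entry of row 1, so it is appended to row 1. The new tableau is [[1, 2, 5], [4]].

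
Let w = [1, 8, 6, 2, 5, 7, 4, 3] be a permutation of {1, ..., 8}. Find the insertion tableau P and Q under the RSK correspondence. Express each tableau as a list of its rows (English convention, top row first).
P = [[1, 2, 3, 7], [4], [5], [6], [8]], Q = [[1, 2, 5, 6], [3], [4], [7], [8]]

Insert each entry of the permutation into P by Schensted row insertion, recording in Q the position of each new cell.

Insert 1: appended to row 1. P = [[1]].
Insert 8: appended to row 1. P = [[1, 8]].
Insert 6: 6 bumps 8 from row 1; 8 starts row 2. P = [[1, 6], [8]].
Insert 2: 2 bumps 6 from row 1; 6 bumps 8 from row 2; 8 starts row 3. P = [[1, 2], [6], [8]].
Insert 5: appended to row 1. P = [[1, 2, 5], [6], [8]].
Insert 7: appended to row 1. P = [[1, 2, 5, 7], [6], [8]].
Insert 4: 4 bumps 5 from row 1; 5 bumps 6 from row 2; 6 bumps 8 from row 3; 8 starts row 4. P = [[1, 2, 4, 7], [5], [6], [8]].
Insert 3: 3 bumps 4 from row 1; 4 bumps 5 from row 2; 5 bumps 6 from row 3; 6 bumps 8 from row 4; 8 starts row 5. P = [[1, 2, 3, 7], [4], [5], [6], [8]].

So P = [[1, 2, 3, 7], [4], [5], [6], [8]], Q = [[1, 2, 5, 6], [3], [4], [7], [8]].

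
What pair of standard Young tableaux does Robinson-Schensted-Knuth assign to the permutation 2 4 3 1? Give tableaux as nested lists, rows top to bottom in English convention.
Insert each entry of the permutation into P by Schensted row insertion, recording in Q the position of each new cell.

After inserting 2: P = [[2]].
After inserting 4: P = [[2, 4]].
After inserting 3: P = [[2, 3], [4]].
After inserting 1: P = [[1, 3], [2], [4]].

So P = [[1, 3], [2], [4]], Q = [[1, 2], [3], [4]].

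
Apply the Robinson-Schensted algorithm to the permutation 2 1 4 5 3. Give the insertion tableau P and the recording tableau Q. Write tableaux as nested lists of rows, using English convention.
Insert each entry of the permutation into P by Schensted row insertion, recording in Q the position of each new cell.

Insert 2: appended to row 1. P = [[2]], Q = [[1]].
Insert 1: 1 bumps 2 from row 1; 2 starts row 2. P = [[1], [2]], Q = [[1], [2]].
Insert 4: appended to row 1. P = [[1, 4], [2]], Q = [[1, 3], [2]].
Insert 5: appended to row 1. P = [[1, 4, 5], [2]], Q = [[1, 3, 4], [2]].
Insert 3: 3 bumps 4 from row 1; 4 appends to row 2. P = [[1, 3, 5], [2, 4]], Q = [[1, 3, 4], [2, 5]].

So P = [[1, 3, 5], [2, 4]], Q = [[1, 3, 4], [2, 5]].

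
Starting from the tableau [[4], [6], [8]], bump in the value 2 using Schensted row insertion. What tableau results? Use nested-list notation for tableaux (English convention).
[[2], [4], [6], [8]]

In row 1, 2 replaces 4 (the leftmost entry greater than 2); 4 is bumped to row 2. In row 2, 4 replaces 6 (the leftmost entry greater than 4); 6 is bumped to row 3. In row 3, 6 replaces 8 (the leftmost entry greater than 6); 8 is bumped to row 4. 8 starts a new row 4. The new tableau is [[2], [4], [6], [8]].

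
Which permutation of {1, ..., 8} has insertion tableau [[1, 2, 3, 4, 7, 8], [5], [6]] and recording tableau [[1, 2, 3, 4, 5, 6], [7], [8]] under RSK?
Reverse the RSK construction: for i from n down to 1, find the cell of Q containing i, remove the entry at that cell from P, and reverse-bump it up through P; the value ejected from row 1 is w(i).

Step i=8: Q has 8 at row 3, column 1; remove 6 from row 3 of P and reverse-bump: 6 enters row 2 and ejects 5; 5 enters row 1 and ejects 4. So w(8) = 4. P is now [[1, 2, 3, 5, 7, 8], [6]].
Step i=7: Q has 7 at row 2, column 1; remove 6 from row 2 of P and reverse-bump: 6 enters row 1 and ejects 5. So w(7) = 5. P is now [[1, 2, 3, 6, 7, 8]].
Step i=6: Q has 6 at row 1, column 6; remove that cell from P, ejecting 8. So w(6) = 8. P is now [[1, 2, 3, 6, 7]].
Step i=5: Q has 5 at row 1, column 5; remove that cell from P, ejecting 7. So w(5) = 7. P is now [[1, 2, 3, 6]].
Step i=4: Q has 4 at row 1, column 4; remove that cell from P, ejecting 6. So w(4) = 6. P is now [[1, 2, 3]].
Step i=3: Q has 3 at row 1, column 3; remove that cell from P, ejecting 3. So w(3) = 3. P is now [[1, 2]].
Step i=2: Q has 2 at row 1, column 2; remove that cell from P, ejecting 2. So w(2) = 2. P is now [[1]].
Step i=1: Q has 1 at row 1, column 1; remove that cell from P, ejecting 1. So w(1) = 1. P is now [].

So w = 1 2 3 6 7 8 5 4.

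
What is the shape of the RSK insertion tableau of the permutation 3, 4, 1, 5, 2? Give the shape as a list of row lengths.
Row-insert each entry into an empty tableau.

After inserting 3: P = [[3]].
After inserting 4: P = [[3, 4]].
After inserting 1: P = [[1, 4], [3]].
After inserting 5: P = [[1, 4, 5], [3]].
After inserting 2: P = [[1, 2, 5], [3, 4]].

The final insertion tableau P = [[1, 2, 5], [3, 4]] has shape [3, 2].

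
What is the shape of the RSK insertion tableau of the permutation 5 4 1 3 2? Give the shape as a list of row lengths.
Row-insert each entry into an empty tableau.

After inserting 5: P = [[5]].
After inserting 4: P = [[4], [5]].
After inserting 1: P = [[1], [4], [5]].
After inserting 3: P = [[1, 3], [4], [5]].
After inserting 2: P = [[1, 2], [3], [4], [5]].

The final insertion tableau P = [[1, 2], [3], [4], [5]] has shape [2, 1, 1, 1].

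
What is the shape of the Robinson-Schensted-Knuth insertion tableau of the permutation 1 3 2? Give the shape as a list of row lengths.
[2, 1]

Row-insert each entry into an empty tableau.

After inserting 1: P = [[1]].
After inserting 3: P = [[1, 3]].
After inserting 2: P = [[1, 2], [3]].

The final insertion tableau P = [[1, 2], [3]] has shape [2, 1].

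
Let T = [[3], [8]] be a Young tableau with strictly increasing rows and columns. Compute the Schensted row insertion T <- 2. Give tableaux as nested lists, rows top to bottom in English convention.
[[2], [3], [8]]

In row 1, 2 replaces 3 (the leftmost entry greater than 2); 3 is bumped to row 2. In row 2, 3 replaces 8 (the leftmost entry greater than 3); 8 is bumped to row 3. 8 starts a new row 3. The new tableau is [[2], [3], [8]].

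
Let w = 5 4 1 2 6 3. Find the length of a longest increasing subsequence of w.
3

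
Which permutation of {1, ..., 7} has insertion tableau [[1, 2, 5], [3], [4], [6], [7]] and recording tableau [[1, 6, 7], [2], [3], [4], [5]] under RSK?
7 6 4 3 1 2 5

Reverse the RSK construction: for i from n down to 1, find the cell of Q containing i, remove the entry at that cell from P, and reverse-bump it up through P; the value ejected from row 1 is w(i).

Step i=7: Q has 7 at row 1, column 3; remove that cell from P, ejecting 5. So w(7) = 5. P is now [[1, 2], [3], [4], [6], [7]].
Step i=6: Q has 6 at row 1, column 2; remove that cell from P, ejecting 2. So w(6) = 2. P is now [[1], [3], [4], [6], [7]].
Step i=5: Q has 5 at row 5, column 1; remove 7 from row 5 of P and reverse-bump: 7 enters row 4 and ejects 6; 6 enters row 3 and ejects 4; 4 enters row 2 and ejects 3; 3 enters row 1 and ejects 1. So w(5) = 1. P is now [[3], [4], [6], [7]].
Step i=4: Q has 4 at row 4, column 1; remove 7 from row 4 of P and reverse-bump: 7 enters row 3 and ejects 6; 6 enters row 2 and ejects 4; 4 enters row 1 and ejects 3. So w(4) = 3. P is now [[4], [6], [7]].
Step i=3: Q has 3 at row 3, column 1; remove 7 from row 3 of P and reverse-bump: 7 enters row 2 and ejects 6; 6 enters row 1 and ejects 4. So w(3) = 4. P is now [[6], [7]].
Step i=2: Q has 2 at row 2, column 1; remove 7 from row 2 of P and reverse-bump: 7 enters row 1 and ejects 6. So w(2) = 6. P is now [[7]].
Step i=1: Q has 1 at row 1, column 1; remove that cell from P, ejecting 7. So w(1) = 7. P is now [].

So w = 7 6 4 3 1 2 5.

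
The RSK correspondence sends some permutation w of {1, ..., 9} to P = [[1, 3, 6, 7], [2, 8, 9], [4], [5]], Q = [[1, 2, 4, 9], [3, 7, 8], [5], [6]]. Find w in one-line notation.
5 8 4 9 2 1 3 6 7

Reverse the RSK construction: for i from n down to 1, find the cell of Q containing i, remove the entry at that cell from P, and reverse-bump it up through P; the value ejected from row 1 is w(i).

Step i=9: Q has 9 at row 1, column 4; remove that cell from P, ejecting 7. So w(9) = 7. P is now [[1, 3, 6], [2, 8, 9], [4], [5]].
Step i=8: Q has 8 at row 2, column 3; remove 9 from row 2 of P and reverse-bump: 9 enters row 1 and ejects 6. So w(8) = 6. P is now [[1, 3, 9], [2, 8], [4], [5]].
Step i=7: Q has 7 at row 2, column 2; remove 8 from row 2 of P and reverse-bump: 8 enters row 1 and ejects 3. So w(7) = 3. P is now [[1, 8, 9], [2], [4], [5]].
Step i=6: Q has 6 at row 4, column 1; remove 5 from row 4 of P and reverse-bump: 5 enters row 3 and ejects 4; 4 enters row 2 and ejects 2; 2 enters row 1 and ejects 1. So w(6) = 1. P is now [[2, 8, 9], [4], [5]].
Step i=5: Q has 5 at row 3, column 1; remove 5 from row 3 of P and reverse-bump: 5 enters row 2 and ejects 4; 4 enters row 1 and ejects 2. So w(5) = 2. P is now [[4, 8, 9], [5]].
Step i=4: Q has 4 at row 1, column 3; remove that cell from P, ejecting 9. So w(4) = 9. P is now [[4, 8], [5]].
Step i=3: Q has 3 at row 2, column 1; remove 5 from row 2 of P and reverse-bump: 5 enters row 1 and ejects 4. So w(3) = 4. P is now [[5, 8]].
Step i=2: Q has 2 at row 1, column 2; remove that cell from P, ejecting 8. So w(2) = 8. P is now [[5]].
Step i=1: Q has 1 at row 1, column 1; remove that cell from P, ejecting 5. So w(1) = 5. P is now [].

So w = 5 8 4 9 2 1 3 6 7.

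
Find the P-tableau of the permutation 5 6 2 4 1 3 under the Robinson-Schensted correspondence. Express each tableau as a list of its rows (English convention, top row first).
P = [[1, 3], [2, 4], [5, 6]]

After inserting 5: P = [[5]].
After inserting 6: P = [[5, 6]].
After inserting 2: P = [[2, 6], [5]].
After inserting 4: P = [[2, 4], [5, 6]].
After inserting 1: P = [[1, 4], [2, 6], [5]].
After inserting 3: P = [[1, 3], [2, 4], [5, 6]].

So P = [[1, 3], [2, 4], [5, 6]].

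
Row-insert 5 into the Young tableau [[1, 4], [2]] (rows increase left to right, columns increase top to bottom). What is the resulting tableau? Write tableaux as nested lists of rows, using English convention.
5 is larger than every entry of row 1, so it is appended to row 1. The new tableau is [[1, 4, 5], [2]].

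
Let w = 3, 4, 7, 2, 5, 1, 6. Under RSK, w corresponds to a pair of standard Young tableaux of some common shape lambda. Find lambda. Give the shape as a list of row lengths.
Row-insert each entry into an empty tableau.

After inserting 3: P = [[3]].
After inserting 4: P = [[3, 4]].
After inserting 7: P = [[3, 4, 7]].
After inserting 2: P = [[2, 4, 7], [3]].
After inserting 5: P = [[2, 4, 5], [3, 7]].
After inserting 1: P = [[1, 4, 5], [2, 7], [3]].
After inserting 6: P = [[1, 4, 5, 6], [2, 7], [3]].

The final insertion tableau P = [[1, 4, 5, 6], [2, 7], [3]] has shape [4, 2, 1].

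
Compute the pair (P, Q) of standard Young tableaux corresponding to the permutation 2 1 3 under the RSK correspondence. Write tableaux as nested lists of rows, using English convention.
P = [[1, 3], [2]], Q = [[1, 3], [2]]

Insert each entry of the permutation into P by Schensted row insertion, recording in Q the position of each new cell.

Insert 2: appended to row 1. P = [[2]], Q = [[1]].
Insert 1: 1 bumps 2 from row 1; 2 starts row 2. P = [[1], [2]], Q = [[1], [2]].
Insert 3: appended to row 1. P = [[1, 3], [2]], Q = [[1, 3], [2]].

So P = [[1, 3], [2]], Q = [[1, 3], [2]].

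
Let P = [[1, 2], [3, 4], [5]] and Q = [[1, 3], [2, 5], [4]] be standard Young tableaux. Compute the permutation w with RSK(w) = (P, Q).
Reverse the RSK construction: for i from n down to 1, find the cell of Q containing i, remove the entry at that cell from P, and reverse-bump it up through P; the value ejected from row 1 is w(i).

Step i=5: Q has 5 at row 2, column 2; remove 4 from row 2 of P and reverse-bump: 4 enters row 1 and ejects 2. So w(5) = 2. P is now [[1, 4], [3], [5]].
Step i=4: Q has 4 at row 3, column 1; remove 5 from row 3 of P and reverse-bump: 5 enters row 2 and ejects 3; 3 enters row 1 and ejects 1. So w(4) = 1. P is now [[3, 4], [5]].
Step i=3: Q has 3 at row 1, column 2; remove that cell from P, ejecting 4. So w(3) = 4. P is now [[3], [5]].
Step i=2: Q has 2 at row 2, column 1; remove 5 from row 2 of P and reverse-bump: 5 enters row 1 and ejects 3. So w(2) = 3. P is now [[5]].
Step i=1: Q has 1 at row 1, column 1; remove that cell from P, ejecting 5. So w(1) = 5. P is now [].

So w = 5 3 4 1 2.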